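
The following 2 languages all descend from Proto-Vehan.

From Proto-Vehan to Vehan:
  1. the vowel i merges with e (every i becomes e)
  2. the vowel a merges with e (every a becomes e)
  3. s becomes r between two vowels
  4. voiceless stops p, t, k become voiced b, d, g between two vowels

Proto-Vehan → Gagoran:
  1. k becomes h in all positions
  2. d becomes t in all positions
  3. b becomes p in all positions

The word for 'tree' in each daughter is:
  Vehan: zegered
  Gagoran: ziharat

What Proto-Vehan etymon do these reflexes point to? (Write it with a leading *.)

Position 7: Vehan has d, Gagoran has t. Taking the neighbouring segments as reconstructed: Vehan d can only go back to *d; Gagoran t could go back to *t or *d — the one source consistent with every daughter is *d.
Position 3: Vehan has g, Gagoran has h. Taking the neighbouring segments as reconstructed: Vehan g could go back to *k or *g; Gagoran h could go back to *k or *h — the one source consistent with every daughter is *k.
Position 2: Vehan has e, Gagoran has i. Gagoran preserves i here (none of its changes turn any other segment into i), so the proto-segment is *i.
This points to *zikarad. Verify forward in each daughter:
Vehan: *zikarad > zekarad > zekered > zegered  (by vowel merger, vowel merger, intervocalic voicing)
Gagoran: start from *zikarad.
  rule 1 (unconditioned shift): zikarad → ziharad
  rule 2 (unconditioned shift): ziharad → ziharat
  rule 3: no change — ziharat
  ⇒ Gagoran ziharat
No other proto-form is consistent with every reflex, so the reconstruction is *zikarad.

*zikarad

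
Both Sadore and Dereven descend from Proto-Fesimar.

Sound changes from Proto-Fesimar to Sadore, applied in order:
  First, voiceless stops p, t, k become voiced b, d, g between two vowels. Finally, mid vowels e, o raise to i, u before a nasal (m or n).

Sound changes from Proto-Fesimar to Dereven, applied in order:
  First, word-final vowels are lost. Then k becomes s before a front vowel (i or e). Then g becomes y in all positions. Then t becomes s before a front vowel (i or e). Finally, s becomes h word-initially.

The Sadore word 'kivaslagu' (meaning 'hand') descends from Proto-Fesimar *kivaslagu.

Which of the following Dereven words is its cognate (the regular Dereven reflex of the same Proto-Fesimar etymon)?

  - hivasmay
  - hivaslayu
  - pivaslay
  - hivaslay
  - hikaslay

Dereven: *kivaslagu
  kivaslagu → kivaslag   [apocope]
  kivaslag → sivaslag   [palatalisation]
  sivaslag → sivaslay   [unconditioned shift]
  sivaslay (rule 4 does not apply)
  sivaslay → hivaslay   [debuccalisation]
  giving Dereven hivaslay.
Only 'hivaslay' matches the regular Dereven development of *kivaslagu.

hivaslay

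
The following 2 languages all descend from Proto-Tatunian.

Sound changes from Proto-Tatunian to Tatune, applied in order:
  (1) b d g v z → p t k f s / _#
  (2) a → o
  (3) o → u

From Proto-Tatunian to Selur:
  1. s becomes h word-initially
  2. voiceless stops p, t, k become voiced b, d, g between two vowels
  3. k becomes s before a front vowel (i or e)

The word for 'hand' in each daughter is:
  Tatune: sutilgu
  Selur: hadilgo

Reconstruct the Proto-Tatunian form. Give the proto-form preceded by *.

Position 2: Tatune has u, Selur has a. Selur preserves a here (none of its changes turn any other segment into a), so the proto-segment is *a.
Position 3: Tatune has t, Selur has d. Taking the neighbouring segments as reconstructed: Tatune t can only go back to *t; Selur d could go back to *t or *d — the one source consistent with every daughter is *t.
Verify the candidate proto-form against each daughter:
Tatune: start from *satilgo.
  rule 1: no change — satilgo
  rule 2 (vowel merger): satilgo → sotilgo
  rule 3 (vowel merger): sotilgo → sutilgu
  ⇒ Tatune sutilgu
Selur: *satilgo > hatilgo > hadilgo  (by debuccalisation, intervocalic voicing)
Only *satilgo yields all of Tatune sutilgu, Selur hadilgo.

*satilgo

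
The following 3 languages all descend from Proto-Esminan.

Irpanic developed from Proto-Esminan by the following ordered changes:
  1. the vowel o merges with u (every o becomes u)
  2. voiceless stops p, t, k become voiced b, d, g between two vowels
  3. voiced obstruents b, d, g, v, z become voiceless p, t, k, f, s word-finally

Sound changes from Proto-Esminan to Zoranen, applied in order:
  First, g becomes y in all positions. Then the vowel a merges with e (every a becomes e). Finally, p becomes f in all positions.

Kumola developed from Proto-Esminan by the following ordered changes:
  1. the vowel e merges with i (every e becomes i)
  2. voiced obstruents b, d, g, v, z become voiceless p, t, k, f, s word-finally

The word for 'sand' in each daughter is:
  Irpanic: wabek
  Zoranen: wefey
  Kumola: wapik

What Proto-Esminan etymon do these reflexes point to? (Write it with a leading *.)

Position 4: Irpanic has e, Zoranen has e, Kumola has i. Irpanic preserves e here (none of its changes turn any other segment into e), so the proto-segment is *e.
Position 5: Irpanic has k, Zoranen has y, Kumola has k. Taking the neighbouring segments as reconstructed: Irpanic k could go back to *k or *g; Zoranen y could go back to *g or *y; Kumola k could go back to *k or *g — the one source consistent with every daughter is *g.
Position 3: Irpanic has b, Zoranen has f, Kumola has p. Taking the neighbouring segments as reconstructed: Irpanic b could go back to *p or *b; Zoranen f could go back to *p or *f; Kumola p can only go back to *p — the one source consistent with every daughter is *p.
This points to *wapeg. Verify forward in each daughter:
Irpanic: *wapeg > wabeg > wabek  (by intervocalic voicing, final devoicing)
Zoranen: *wapeg > wapey > wepey > wefey  (by unconditioned shift, vowel merger, unconditioned shift)
Kumola: *wapeg
  wapeg → wapig   [vowel merger]
  wapig → wapik   [final devoicing]
  giving Kumola wapik.
Only *wapeg yields all of Irpanic wabek, Zoranen wefey, Kumola wapik.

*wapeg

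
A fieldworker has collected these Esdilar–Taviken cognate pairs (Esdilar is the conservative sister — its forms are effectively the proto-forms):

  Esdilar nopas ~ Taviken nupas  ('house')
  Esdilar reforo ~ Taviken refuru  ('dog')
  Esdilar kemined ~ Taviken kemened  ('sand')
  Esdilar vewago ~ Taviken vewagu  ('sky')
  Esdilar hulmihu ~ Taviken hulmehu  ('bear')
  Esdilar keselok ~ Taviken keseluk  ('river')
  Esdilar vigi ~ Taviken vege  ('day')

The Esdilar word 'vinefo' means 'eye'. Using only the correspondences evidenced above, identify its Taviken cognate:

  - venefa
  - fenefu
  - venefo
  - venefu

kemined ~ kemened — Esdilar i corresponds to Taviken e after a consonant, before a nasal.
reforo ~ refuru, vewago ~ vewagu — Esdilar o corresponds to Taviken u word-finally.
Applying these to Esdilar 'vinefo':
  vinefo → venefo   (i→e after a consonant, before a nasal)
  venefo → venefu   (o→u word-finally)
So the Taviken cognate is 'venefu'.

venefu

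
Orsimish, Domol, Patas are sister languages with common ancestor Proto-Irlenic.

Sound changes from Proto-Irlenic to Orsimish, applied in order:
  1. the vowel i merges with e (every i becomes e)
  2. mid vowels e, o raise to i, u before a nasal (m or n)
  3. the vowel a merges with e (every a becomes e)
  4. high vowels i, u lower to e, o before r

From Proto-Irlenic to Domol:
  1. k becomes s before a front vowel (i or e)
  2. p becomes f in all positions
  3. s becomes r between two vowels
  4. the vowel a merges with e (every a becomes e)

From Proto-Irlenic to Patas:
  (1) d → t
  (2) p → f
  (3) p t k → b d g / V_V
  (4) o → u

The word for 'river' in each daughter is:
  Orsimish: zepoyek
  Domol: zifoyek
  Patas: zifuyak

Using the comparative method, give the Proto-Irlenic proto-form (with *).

*zipoyak

Position 2: Orsimish has e, Domol has i, Patas has i. Domol preserves i here (none of its changes turn any other segment into i), so the proto-segment is *i.
Position 6: Orsimish has e, Domol has e, Patas has a. Patas preserves a here (none of its changes turn any other segment into a), so the proto-segment is *a.
Position 4: Orsimish has o, Domol has o, Patas has u. Domol preserves o here (none of its changes turn any other segment into o), so the proto-segment is *o.
Continuing position by position gives *zipoyak; check it forward:
Orsimish: *zipoyak
  zipoyak → zepoyak   [vowel merger]
  zepoyak (rule 2 does not apply)
  zepoyak → zepoyek   [vowel merger]
  zepoyek (rule 4 does not apply)
  giving Orsimish zepoyek.
Domol: *zipoyak > zifoyak > zifoyek  (by unconditioned shift, vowel merger)
Patas: *zipoyak
  zipoyak (rule 1 does not apply)
  zipoyak → zifoyak   [unconditioned shift]
  zifoyak (rule 3 does not apply)
  zifoyak → zifuyak   [vowel merger]
  giving Patas zifuyak.
Only *zipoyak yields all of Orsimish zepoyek, Domol zifoyek, Patas zifuyak.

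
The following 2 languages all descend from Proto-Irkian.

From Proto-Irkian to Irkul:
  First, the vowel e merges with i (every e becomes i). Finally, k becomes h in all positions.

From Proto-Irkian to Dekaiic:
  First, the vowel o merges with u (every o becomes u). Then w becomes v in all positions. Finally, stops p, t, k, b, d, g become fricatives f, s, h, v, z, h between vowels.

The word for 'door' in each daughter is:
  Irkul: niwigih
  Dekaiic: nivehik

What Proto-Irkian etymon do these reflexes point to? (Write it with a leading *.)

Position 4: Irkul has i, Dekaiic has e. Dekaiic preserves e here (none of its changes turn any other segment into e), so the proto-segment is *e.
Position 5: Irkul has g, Dekaiic has h. Irkul preserves g here (none of its changes turn any other segment into g), so the proto-segment is *g.
Position 7: Irkul has h, Dekaiic has k. Dekaiic preserves k here (none of its changes turn any other segment into k), so the proto-segment is *k.
Continuing position by position gives *niwegik; check it forward:
Irkul: start from *niwegik.
  rule 1 (vowel merger): niwegik → niwigik
  rule 2 (unconditioned shift): niwigik → niwigih
  ⇒ Irkul niwigih
Dekaiic: *niwegik > nivegik > nivehik  (by unconditioned shift, intervocalic lenition)
*niwegik is the unique common source.

*niwegik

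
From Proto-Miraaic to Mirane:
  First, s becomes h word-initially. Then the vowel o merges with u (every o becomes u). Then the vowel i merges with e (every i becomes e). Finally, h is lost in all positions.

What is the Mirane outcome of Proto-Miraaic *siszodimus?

eszudemus

Mirane: *siszodimus > hiszodimus > hiszudimus > heszudemus > eszudemus  (by debuccalisation, vowel merger, vowel merger, h-loss)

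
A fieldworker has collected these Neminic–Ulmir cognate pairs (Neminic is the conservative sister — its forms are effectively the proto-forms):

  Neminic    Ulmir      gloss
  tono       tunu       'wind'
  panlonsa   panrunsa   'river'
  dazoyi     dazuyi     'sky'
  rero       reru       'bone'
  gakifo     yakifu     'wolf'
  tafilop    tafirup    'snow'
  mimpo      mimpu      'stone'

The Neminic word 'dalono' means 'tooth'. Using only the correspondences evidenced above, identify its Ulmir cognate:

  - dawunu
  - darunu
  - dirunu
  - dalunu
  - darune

tafilop ~ tafirup — Neminic l corresponds to Ulmir r between vowels (before a back vowel).
tono ~ tunu, panlonsa ~ panrunsa — Neminic o corresponds to Ulmir u after a consonant, before a nasal.
tono ~ tunu, rero ~ reru — Neminic o corresponds to Ulmir u word-finally.
Applying these to Neminic 'dalono':
  dalono → darono   (l→r between vowels (before a back vowel))
  darono → daruno   (o→u after a consonant, before a nasal)
  daruno → darunu   (o→u word-finally)
So the Ulmir cognate is 'darunu'.

darunu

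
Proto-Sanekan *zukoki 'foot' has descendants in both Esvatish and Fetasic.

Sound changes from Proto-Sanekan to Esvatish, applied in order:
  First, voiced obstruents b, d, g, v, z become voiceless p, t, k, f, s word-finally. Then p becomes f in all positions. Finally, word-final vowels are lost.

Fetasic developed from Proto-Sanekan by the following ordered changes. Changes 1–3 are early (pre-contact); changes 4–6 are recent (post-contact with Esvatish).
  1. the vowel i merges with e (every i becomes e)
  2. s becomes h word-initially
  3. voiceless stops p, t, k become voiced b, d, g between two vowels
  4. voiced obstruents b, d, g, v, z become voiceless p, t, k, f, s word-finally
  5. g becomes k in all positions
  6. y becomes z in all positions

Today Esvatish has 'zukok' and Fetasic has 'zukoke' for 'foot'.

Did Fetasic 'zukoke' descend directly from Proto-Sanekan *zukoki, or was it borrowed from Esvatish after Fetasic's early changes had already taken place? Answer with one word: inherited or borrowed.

inherited

If inherited, *zukoki would pass through all of Fetasic's changes:
Fetasic: *zukoki
  zukoki → zukoke   [vowel merger]
  zukoke (rule 2 does not apply)
  zukoke → zugoge   [intervocalic voicing]
  zugoge (rule 4 does not apply)
  zugoge → zukoke   [unconditioned shift]
  zukoke (rule 6 does not apply)
  giving Fetasic zukoke.
If borrowed from Esvatish 'zukok' after the early changes, it would undergo only the recent ones:
  rule 4 (final devoicing): no change (zukok)
  rule 5 (unconditioned shift): no change (zukok)
  rule 6 (unconditioned shift): no change (zukok)
  ⇒ as a loan: zukok
Fetasic 'zukoke' matches the inherited outcome exactly, so it is an inherited cognate, not a loan.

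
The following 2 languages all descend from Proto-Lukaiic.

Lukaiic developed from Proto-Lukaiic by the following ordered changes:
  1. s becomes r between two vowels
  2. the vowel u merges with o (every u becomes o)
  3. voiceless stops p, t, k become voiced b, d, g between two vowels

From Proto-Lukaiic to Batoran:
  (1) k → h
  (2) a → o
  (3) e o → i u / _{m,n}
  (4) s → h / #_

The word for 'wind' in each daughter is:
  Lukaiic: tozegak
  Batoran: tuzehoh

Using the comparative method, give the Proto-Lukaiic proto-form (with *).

*tuzekak

Position 7: Lukaiic has k, Batoran has h. Lukaiic preserves k here (none of its changes turn any other segment into k), so the proto-segment is *k.
Position 6: Lukaiic has a, Batoran has o. Lukaiic preserves a here (none of its changes turn any other segment into a), so the proto-segment is *a.
Position 2: Lukaiic has o, Batoran has u. Taking the neighbouring segments as reconstructed: Lukaiic o could go back to *o or *u; Batoran u can only go back to *u — the one source consistent with every daughter is *u.
Continuing position by position gives *tuzekak; check it forward:
Lukaiic: *tuzekak
  tuzekak (rule 1 does not apply)
  tuzekak → tozekak   [vowel merger]
  tozekak → tozegak   [intervocalic voicing]
  giving Lukaiic tozegak.
Batoran: *tuzekak > tuzehah > tuzehoh  (by unconditioned shift, vowel merger)
No other proto-form is consistent with every reflex, so the reconstruction is *tuzekak.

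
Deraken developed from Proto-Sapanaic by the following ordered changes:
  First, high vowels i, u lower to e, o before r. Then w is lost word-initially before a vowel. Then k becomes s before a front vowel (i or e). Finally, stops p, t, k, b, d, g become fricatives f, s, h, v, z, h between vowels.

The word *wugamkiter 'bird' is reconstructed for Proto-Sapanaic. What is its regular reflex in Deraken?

Deraken: start from *wugamkiter.
  rule 1: no change — wugamkiter
  rule 2 (glide loss): wugamkiter → ugamkiter
  rule 3 (palatalisation): ugamkiter → ugamsiter
  rule 4 (intervocalic lenition): ugamsiter → uhamsiser
  ⇒ Deraken uhamsiser

uhamsiser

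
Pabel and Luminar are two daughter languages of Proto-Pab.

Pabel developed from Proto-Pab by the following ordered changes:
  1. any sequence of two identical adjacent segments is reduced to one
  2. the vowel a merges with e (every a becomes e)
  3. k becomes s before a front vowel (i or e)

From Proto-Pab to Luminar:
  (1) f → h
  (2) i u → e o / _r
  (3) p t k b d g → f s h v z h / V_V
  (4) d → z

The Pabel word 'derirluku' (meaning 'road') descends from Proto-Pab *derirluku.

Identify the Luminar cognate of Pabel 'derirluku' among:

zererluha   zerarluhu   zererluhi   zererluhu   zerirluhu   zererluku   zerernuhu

zererluhu

Luminar: *derirluku > dererluku > dererluhu > zererluhu  (by pre-rhotic lowering, intervocalic lenition, unconditioned shift)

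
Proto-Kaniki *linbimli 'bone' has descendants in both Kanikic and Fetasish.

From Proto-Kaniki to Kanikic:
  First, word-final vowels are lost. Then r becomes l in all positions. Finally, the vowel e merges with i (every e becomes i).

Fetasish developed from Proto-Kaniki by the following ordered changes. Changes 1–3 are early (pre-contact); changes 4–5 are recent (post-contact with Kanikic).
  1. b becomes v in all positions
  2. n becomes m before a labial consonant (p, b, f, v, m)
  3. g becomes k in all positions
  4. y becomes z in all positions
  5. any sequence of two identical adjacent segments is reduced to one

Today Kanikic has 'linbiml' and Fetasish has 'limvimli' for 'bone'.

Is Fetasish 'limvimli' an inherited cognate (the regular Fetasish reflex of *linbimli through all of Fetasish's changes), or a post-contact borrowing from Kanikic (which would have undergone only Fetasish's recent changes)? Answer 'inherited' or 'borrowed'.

If inherited, *linbimli would pass through all of Fetasish's changes:
Fetasish: start from *linbimli.
  rule 1 (unconditioned shift): linbimli → linvimli
  rule 2 (nasal place assimilation): linvimli → limvimli
  rule 3: no change — limvimli
  rule 4: no change — limvimli
  rule 5: no change — limvimli
  ⇒ Fetasish limvimli
If borrowed from Kanikic 'linbiml' after the early changes, it would undergo only the recent ones:
  rule 4 (unconditioned shift): no change (linbiml)
  rule 5 (degemination): no change (linbiml)
  ⇒ as a loan: linbiml
Fetasish 'limvimli' matches the inherited outcome exactly, so it is an inherited cognate, not a loan.

inherited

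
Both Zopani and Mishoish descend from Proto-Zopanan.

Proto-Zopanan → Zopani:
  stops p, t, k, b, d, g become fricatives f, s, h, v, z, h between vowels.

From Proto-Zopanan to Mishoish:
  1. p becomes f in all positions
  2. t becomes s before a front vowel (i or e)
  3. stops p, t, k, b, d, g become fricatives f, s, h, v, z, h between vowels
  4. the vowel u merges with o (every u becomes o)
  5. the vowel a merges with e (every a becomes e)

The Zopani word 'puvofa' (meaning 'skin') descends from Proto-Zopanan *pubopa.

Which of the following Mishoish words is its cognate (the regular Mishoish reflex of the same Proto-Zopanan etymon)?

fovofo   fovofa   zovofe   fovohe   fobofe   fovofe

fovofe

Mishoish: start from *pubopa.
  rule 1 (unconditioned shift): pubopa → fubofa
  rule 2: no change — fubofa
  rule 3 (intervocalic lenition): fubofa → fuvofa
  rule 4 (vowel merger): fuvofa → fovofa
  rule 5 (vowel merger): fovofa → fovofe
  ⇒ Mishoish fovofe
The other candidates each miss or misapply at least one Mishoish change.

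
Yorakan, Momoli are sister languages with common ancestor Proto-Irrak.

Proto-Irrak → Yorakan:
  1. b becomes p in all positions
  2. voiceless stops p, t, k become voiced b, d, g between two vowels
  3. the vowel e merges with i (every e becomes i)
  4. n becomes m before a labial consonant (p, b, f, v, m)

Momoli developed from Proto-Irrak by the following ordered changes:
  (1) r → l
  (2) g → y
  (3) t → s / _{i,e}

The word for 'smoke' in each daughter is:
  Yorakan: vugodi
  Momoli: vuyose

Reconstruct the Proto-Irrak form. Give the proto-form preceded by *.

Position 5: Yorakan has d, Momoli has s. Taking the neighbouring segments as reconstructed: Yorakan d could go back to *t or *d; Momoli s could go back to *t or *s — the one source consistent with every daughter is *t.
Position 6: Yorakan has i, Momoli has e. Momoli preserves e here (none of its changes turn any other segment into e), so the proto-segment is *e.
Position 3: Yorakan has g, Momoli has y. Taking the neighbouring segments as reconstructed: Yorakan g could go back to *k or *g; Momoli y could go back to *g or *y — the one source consistent with every daughter is *g.
This points to *vugote. Verify forward in each daughter:
Yorakan: *vugote
  vugote (rule 1 does not apply)
  vugote → vugode   [intervocalic voicing]
  vugode → vugodi   [vowel merger]
  vugodi (rule 4 does not apply)
  giving Yorakan vugodi.
Momoli: *vugote > vuyote > vuyose  (by unconditioned shift, palatalisation)
No other proto-form is consistent with every reflex, so the reconstruction is *vugote.

*vugote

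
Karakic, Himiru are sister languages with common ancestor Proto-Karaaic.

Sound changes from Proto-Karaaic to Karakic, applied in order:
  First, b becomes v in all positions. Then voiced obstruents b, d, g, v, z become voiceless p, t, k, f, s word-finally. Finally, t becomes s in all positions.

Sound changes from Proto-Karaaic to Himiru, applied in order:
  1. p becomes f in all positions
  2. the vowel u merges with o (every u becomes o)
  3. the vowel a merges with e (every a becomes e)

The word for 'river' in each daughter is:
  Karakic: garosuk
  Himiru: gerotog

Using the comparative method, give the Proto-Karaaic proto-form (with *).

*garotug

Position 7: Karakic has k, Himiru has g. Himiru preserves g here (none of its changes turn any other segment into g), so the proto-segment is *g.
Position 2: Karakic has a, Himiru has e. Karakic preserves a here (none of its changes turn any other segment into a), so the proto-segment is *a.
Continuing position by position gives *garotug; check it forward:
Karakic: *garotug
  garotug (rule 1 does not apply)
  garotug → garotuk   [final devoicing]
  garotuk → garosuk   [unconditioned shift]
  giving Karakic garosuk.
Himiru: *garotug
  garotug (rule 1 does not apply)
  garotug → garotog   [vowel merger]
  garotog → gerotog   [vowel merger]
  giving Himiru gerotog.
Only *garotug yields all of Karakic garosuk, Himiru gerotog.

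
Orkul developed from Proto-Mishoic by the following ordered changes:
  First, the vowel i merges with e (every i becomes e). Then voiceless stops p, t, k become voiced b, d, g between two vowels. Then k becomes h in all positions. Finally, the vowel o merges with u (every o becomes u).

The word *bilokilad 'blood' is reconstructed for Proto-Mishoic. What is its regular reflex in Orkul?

Orkul: *bilokilad
  bilokilad → belokelad   [vowel merger]
  belokelad → belogelad   [intervocalic voicing]
  belogelad (rule 3 does not apply)
  belogelad → belugelad   [vowel merger]
  giving Orkul belugelad.

belugelad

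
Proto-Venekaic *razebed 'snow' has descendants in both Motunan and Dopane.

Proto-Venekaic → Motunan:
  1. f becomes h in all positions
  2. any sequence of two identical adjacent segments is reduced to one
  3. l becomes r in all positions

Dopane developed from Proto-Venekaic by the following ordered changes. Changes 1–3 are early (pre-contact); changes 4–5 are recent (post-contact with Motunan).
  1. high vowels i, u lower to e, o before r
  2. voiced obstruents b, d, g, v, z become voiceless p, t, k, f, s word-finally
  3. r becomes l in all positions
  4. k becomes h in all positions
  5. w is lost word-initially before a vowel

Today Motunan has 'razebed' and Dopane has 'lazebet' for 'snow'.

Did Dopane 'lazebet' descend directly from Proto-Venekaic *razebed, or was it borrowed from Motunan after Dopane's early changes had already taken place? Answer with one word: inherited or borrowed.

If inherited, *razebed would pass through all of Dopane's changes:
Dopane: *razebed
  razebed (rule 1 does not apply)
  razebed → razebet   [final devoicing]
  razebet → lazebet   [unconditioned shift]
  lazebet (rule 4 does not apply)
  lazebet (rule 5 does not apply)
  giving Dopane lazebet.
If borrowed from Motunan 'razebed' after the early changes, it would undergo only the recent ones:
  rule 4 (unconditioned shift): no change (razebed)
  rule 5 (glide loss): no change (razebed)
  ⇒ as a loan: razebed
Dopane 'lazebet' matches the inherited outcome exactly, so it is an inherited cognate, not a loan.

inherited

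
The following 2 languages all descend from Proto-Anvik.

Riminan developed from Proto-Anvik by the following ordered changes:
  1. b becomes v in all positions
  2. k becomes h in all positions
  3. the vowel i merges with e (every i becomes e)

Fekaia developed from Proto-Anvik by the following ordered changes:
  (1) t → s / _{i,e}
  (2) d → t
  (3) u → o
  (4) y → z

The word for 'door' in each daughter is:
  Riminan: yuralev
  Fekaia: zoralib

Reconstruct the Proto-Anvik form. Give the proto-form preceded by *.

*yuralib

Position 2: Riminan has u, Fekaia has o. Riminan preserves u here (none of its changes turn any other segment into u), so the proto-segment is *u.
Position 6: Riminan has e, Fekaia has i. Fekaia preserves i here (none of its changes turn any other segment into i), so the proto-segment is *i.
This points to *yuralib. Verify forward in each daughter:
Riminan: start from *yuralib.
  rule 1 (unconditioned shift): yuralib → yuraliv
  rule 2: no change — yuraliv
  rule 3 (vowel merger): yuraliv → yuralev
  ⇒ Riminan yuralev
Fekaia: *yuralib
  yuralib (rule 1 does not apply)
  yuralib (rule 2 does not apply)
  yuralib → yoralib   [vowel merger]
  yoralib → zoralib   [unconditioned shift]
  giving Fekaia zoralib.
No other proto-form is consistent with every reflex, so the reconstruction is *yuralib.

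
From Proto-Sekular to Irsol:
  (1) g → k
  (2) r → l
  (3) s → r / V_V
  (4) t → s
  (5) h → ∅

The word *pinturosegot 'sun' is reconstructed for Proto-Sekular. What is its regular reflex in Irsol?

Irsol: *pinturosegot
  pinturosegot → pinturosekot   [unconditioned shift]
  pinturosekot → pintulosekot   [unconditioned shift]
  pintulosekot → pintulorekot   [rhotacism]
  pintulorekot → pinsulorekos   [unconditioned shift]
  pinsulorekos (rule 5 does not apply)
  giving Irsol pinsulorekos.

pinsulorekos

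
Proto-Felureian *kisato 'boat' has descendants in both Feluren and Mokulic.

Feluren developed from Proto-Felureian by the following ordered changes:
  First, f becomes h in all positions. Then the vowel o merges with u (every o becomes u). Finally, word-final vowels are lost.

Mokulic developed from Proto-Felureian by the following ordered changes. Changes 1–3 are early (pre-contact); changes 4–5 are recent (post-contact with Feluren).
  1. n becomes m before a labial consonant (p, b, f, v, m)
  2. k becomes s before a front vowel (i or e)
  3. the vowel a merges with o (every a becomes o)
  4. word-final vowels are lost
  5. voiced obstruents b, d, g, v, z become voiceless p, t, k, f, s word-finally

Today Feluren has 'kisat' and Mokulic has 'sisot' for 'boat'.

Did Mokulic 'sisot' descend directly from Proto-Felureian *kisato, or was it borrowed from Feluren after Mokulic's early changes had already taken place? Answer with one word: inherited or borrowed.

If inherited, *kisato would pass through all of Mokulic's changes:
Mokulic: *kisato > sisato > sisoto > sisot  (by palatalisation, vowel merger, apocope)
If borrowed from Feluren 'kisat' after the early changes, it would undergo only the recent ones:
  rule 4 (apocope): no change (kisat)
  rule 5 (final devoicing): no change (kisat)
  ⇒ as a loan: kisat
Mokulic 'sisot' matches the inherited outcome exactly, so it is an inherited cognate, not a loan.

inherited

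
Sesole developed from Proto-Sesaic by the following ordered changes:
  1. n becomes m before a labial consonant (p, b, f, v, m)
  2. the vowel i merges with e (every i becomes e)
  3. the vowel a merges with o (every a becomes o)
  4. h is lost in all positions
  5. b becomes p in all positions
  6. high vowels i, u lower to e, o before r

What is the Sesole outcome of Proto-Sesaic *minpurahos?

memporoos

Sesole: start from *minpurahos.
  rule 1 (nasal place assimilation): minpurahos → mimpurahos
  rule 2 (vowel merger): mimpurahos → mempurahos
  rule 3 (vowel merger): mempurahos → mempurohos
  rule 4 (h-loss): mempurohos → mempuroos
  rule 5: no change — mempuroos
  rule 6 (pre-rhotic lowering): mempuroos → memporoos
  ⇒ Sesole memporoos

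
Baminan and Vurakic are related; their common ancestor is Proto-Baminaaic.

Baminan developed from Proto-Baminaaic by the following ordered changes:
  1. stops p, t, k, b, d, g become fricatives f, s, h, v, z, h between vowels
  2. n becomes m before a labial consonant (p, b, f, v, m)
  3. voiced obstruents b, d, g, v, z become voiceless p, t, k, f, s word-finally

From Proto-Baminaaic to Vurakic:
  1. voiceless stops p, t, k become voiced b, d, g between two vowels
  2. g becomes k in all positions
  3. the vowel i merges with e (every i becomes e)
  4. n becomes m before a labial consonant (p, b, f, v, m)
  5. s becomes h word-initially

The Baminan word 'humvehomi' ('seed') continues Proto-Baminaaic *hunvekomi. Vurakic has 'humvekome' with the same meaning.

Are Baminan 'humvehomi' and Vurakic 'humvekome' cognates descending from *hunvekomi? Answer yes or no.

yes

Derive the expected Vurakic reflex of *hunvekomi:
Vurakic: start from *hunvekomi.
  rule 1 (intervocalic voicing): hunvekomi → hunvegomi
  rule 2 (unconditioned shift): hunvegomi → hunvekomi
  rule 3 (vowel merger): hunvekomi → hunvekome
  rule 4 (nasal place assimilation): hunvekome → humvekome
  rule 5: no change — humvekome
  ⇒ Vurakic humvekome
Vurakic 'humvekome' matches the regular reflex exactly, so the pair is cognate.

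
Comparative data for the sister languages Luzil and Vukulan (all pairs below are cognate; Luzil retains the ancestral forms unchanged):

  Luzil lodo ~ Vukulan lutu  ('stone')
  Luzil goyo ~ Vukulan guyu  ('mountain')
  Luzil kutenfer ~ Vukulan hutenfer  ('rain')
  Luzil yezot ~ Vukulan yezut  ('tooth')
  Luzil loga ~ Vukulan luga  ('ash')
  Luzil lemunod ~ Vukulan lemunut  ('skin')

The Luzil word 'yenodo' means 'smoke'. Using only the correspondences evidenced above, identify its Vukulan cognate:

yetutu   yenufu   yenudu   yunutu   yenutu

lodo ~ lutu, goyo ~ guyu — Luzil o corresponds to Vukulan u after a consonant, before a consonant other than r, m, n, p, b, f, v.
lodo ~ lutu — Luzil d corresponds to Vukulan t between vowels (before a back vowel).
lodo ~ lutu, goyo ~ guyu — Luzil o corresponds to Vukulan u word-finally.
Applying these to Luzil 'yenodo':
  yenodo → yenudo   (o→u after a consonant, before a consonant other than r, m, n, p, b, f, v)
  yenudo → yenuto   (d→t between vowels (before a back vowel))
  yenuto → yenutu   (o→u word-finally)
So the Vukulan cognate is 'yenutu'.

yenutu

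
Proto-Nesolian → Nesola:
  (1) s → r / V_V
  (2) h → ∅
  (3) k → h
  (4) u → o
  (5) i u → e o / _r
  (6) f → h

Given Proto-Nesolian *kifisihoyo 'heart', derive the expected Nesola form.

hiherioyo

Nesola: *kifisihoyo
  kifisihoyo → kifirihoyo   [rhotacism]
  kifirihoyo → kifirioyo   [h-loss]
  kifirioyo → hifirioyo   [unconditioned shift]
  hifirioyo (rule 4 does not apply)
  hifirioyo → hiferioyo   [pre-rhotic lowering]
  hiferioyo → hiherioyo   [unconditioned shift]
  giving Nesola hiherioyo.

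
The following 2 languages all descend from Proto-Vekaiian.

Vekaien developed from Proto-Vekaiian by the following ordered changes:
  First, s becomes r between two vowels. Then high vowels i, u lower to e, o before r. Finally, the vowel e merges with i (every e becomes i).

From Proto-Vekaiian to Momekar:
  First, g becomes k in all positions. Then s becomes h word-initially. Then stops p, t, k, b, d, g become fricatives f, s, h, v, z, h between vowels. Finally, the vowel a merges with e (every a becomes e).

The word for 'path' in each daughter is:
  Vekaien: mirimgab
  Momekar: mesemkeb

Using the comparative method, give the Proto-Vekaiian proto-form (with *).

*mesemgab

Position 6: Vekaien has g, Momekar has k. Vekaien preserves g here (none of its changes turn any other segment into g), so the proto-segment is *g.
Position 4: Vekaien has i, Momekar has e. Taking the neighbouring segments as reconstructed: Vekaien i could go back to *e or *i; Momekar e could go back to *a or *e — the one source consistent with every daughter is *e.
Position 7: Vekaien has a, Momekar has e. Vekaien preserves a here (none of its changes turn any other segment into a), so the proto-segment is *a.
Verify the candidate proto-form against each daughter:
Vekaien: *mesemgab > meremgab > mirimgab  (by rhotacism, vowel merger)
Momekar: start from *mesemgab.
  rule 1 (unconditioned shift): mesemgab → mesemkab
  rule 2: no change — mesemkab
  rule 3: no change — mesemkab
  rule 4 (vowel merger): mesemkab → mesemkeb
  ⇒ Momekar mesemkeb
*mesemgab is the unique common source.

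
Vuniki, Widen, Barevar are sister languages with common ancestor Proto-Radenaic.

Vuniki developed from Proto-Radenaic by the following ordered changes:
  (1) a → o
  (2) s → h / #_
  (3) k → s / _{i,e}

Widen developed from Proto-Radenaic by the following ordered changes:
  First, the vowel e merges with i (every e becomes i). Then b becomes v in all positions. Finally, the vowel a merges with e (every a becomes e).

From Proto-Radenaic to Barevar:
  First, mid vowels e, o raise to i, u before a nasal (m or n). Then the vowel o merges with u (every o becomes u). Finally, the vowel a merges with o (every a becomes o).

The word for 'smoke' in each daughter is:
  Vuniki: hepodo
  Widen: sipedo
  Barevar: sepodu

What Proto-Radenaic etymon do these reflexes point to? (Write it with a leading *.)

*sepado

Position 2: Vuniki has e, Widen has i, Barevar has e. Vuniki preserves e here (none of its changes turn any other segment into e), so the proto-segment is *e.
Position 1: Vuniki has h, Widen has s, Barevar has s. Widen preserves s here (none of its changes turn any other segment into s), so the proto-segment is *s.
Verify the candidate proto-form against each daughter:
Vuniki: *sepado > sepodo > hepodo  (by vowel merger, debuccalisation)
Widen: *sepado > sipado > sipedo  (by vowel merger, vowel merger)
Barevar: start from *sepado.
  rule 1: no change — sepado
  rule 2 (vowel merger): sepado → sepadu
  rule 3 (vowel merger): sepadu → sepodu
  ⇒ Barevar sepodu
No other proto-form is consistent with every reflex, so the reconstruction is *sepado.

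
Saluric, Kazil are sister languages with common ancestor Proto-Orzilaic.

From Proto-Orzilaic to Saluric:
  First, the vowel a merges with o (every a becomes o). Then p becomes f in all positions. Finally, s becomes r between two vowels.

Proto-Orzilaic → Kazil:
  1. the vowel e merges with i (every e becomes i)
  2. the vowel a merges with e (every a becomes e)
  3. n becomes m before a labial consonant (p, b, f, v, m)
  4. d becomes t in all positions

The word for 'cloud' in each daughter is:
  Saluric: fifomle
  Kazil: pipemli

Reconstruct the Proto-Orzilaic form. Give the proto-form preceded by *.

*pipamle

Position 1: Saluric has f, Kazil has p. Kazil preserves p here (none of its changes turn any other segment into p), so the proto-segment is *p.
Position 3: Saluric has f, Kazil has p. Kazil preserves p here (none of its changes turn any other segment into p), so the proto-segment is *p.
Continuing position by position gives *pipamle; check it forward:
Saluric: *pipamle > pipomle > fifomle  (by vowel merger, unconditioned shift)
Kazil: *pipamle
  pipamle → pipamli   [vowel merger]
  pipamli → pipemli   [vowel merger]
  pipemli (rule 3 does not apply)
  pipemli (rule 4 does not apply)
  giving Kazil pipemli.
Only *pipamle yields all of Saluric fifomle, Kazil pipemli.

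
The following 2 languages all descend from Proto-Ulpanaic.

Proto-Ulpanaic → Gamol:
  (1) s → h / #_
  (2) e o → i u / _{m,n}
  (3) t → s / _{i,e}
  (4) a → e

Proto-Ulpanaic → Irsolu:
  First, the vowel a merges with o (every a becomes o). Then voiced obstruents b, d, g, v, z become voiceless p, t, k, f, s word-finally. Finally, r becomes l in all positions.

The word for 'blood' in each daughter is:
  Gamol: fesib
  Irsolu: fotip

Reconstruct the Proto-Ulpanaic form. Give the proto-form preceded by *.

Position 3: Gamol has s, Irsolu has t. Taking the neighbouring segments as reconstructed: Gamol s could go back to *t or *s; Irsolu t can only go back to *t — the one source consistent with every daughter is *t.
Position 2: Gamol has e, Irsolu has o. Taking the neighbouring segments as reconstructed: Gamol e could go back to *a or *e; Irsolu o could go back to *a or *o — the one source consistent with every daughter is *a.
Position 5: Gamol has b, Irsolu has p. Gamol preserves b here (none of its changes turn any other segment into b), so the proto-segment is *b.
Continuing position by position gives *fatib; check it forward:
Gamol: *fatib > fasib > fesib  (by palatalisation, vowel merger)
Irsolu: start from *fatib.
  rule 1 (vowel merger): fatib → fotib
  rule 2 (final devoicing): fotib → fotip
  rule 3: no change — fotip
  ⇒ Irsolu fotip
*fatib is the unique common source.

*fatib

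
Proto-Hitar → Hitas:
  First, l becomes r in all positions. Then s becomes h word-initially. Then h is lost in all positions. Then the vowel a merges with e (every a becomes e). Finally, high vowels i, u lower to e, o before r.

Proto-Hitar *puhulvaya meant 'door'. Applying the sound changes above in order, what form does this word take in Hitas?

puorveye

Hitas: start from *puhulvaya.
  rule 1 (unconditioned shift): puhulvaya → puhurvaya
  rule 2: no change — puhurvaya
  rule 3 (h-loss): puhurvaya → puurvaya
  rule 4 (vowel merger): puurvaya → puurveye
  rule 5 (pre-rhotic lowering): puurveye → puorveye
  ⇒ Hitas puorveye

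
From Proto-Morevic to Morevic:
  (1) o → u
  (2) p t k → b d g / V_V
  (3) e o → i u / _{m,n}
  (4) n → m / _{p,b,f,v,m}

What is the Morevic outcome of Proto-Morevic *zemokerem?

zimugerim

Morevic: *zemokerem > zemukerem > zemugerem > zimugerim  (by vowel merger, intervocalic voicing, pre-nasal raising)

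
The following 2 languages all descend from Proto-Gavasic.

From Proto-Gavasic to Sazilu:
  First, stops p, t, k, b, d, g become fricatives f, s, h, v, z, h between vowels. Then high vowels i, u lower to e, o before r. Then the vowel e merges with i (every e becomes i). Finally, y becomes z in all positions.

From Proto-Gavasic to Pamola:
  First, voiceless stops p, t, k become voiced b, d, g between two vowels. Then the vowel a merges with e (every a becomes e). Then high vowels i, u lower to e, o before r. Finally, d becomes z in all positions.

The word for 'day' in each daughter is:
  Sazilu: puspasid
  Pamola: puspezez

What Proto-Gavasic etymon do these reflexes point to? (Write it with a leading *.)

*puspated

Position 8: Sazilu has d, Pamola has z. Sazilu preserves d here (none of its changes turn any other segment into d), so the proto-segment is *d.
Position 6: Sazilu has s, Pamola has z. Taking the neighbouring segments as reconstructed: Sazilu s could go back to *t or *s; Pamola z could go back to *t or *d or *z — the one source consistent with every daughter is *t.
Position 5: Sazilu has a, Pamola has e. Sazilu preserves a here (none of its changes turn any other segment into a), so the proto-segment is *a.
Verify the candidate proto-form against each daughter:
Sazilu: *puspated > puspased > puspasid  (by intervocalic lenition, vowel merger)
Pamola: *puspated
  puspated → puspaded   [intervocalic voicing]
  puspaded → puspeded   [vowel merger]
  puspeded (rule 3 does not apply)
  puspeded → puspezez   [unconditioned shift]
  giving Pamola puspezez.
Only *puspated yields all of Sazilu puspasid, Pamola puspezez.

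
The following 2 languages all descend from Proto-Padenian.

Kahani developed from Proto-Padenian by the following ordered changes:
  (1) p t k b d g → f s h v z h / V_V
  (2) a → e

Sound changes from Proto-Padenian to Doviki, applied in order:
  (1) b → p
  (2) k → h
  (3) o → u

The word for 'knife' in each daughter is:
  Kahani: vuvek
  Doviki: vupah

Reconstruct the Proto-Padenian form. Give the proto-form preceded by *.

Position 5: Kahani has k, Doviki has h. Kahani preserves k here (none of its changes turn any other segment into k), so the proto-segment is *k.
Position 4: Kahani has e, Doviki has a. Doviki preserves a here (none of its changes turn any other segment into a), so the proto-segment is *a.
Position 3: Kahani has v, Doviki has p. Taking the neighbouring segments as reconstructed: Kahani v could go back to *b or *v; Doviki p could go back to *p or *b — the one source consistent with every daughter is *b.
This points to *vubak. Verify forward in each daughter:
Kahani: start from *vubak.
  rule 1 (intervocalic lenition): vubak → vuvak
  rule 2 (vowel merger): vuvak → vuvek
  ⇒ Kahani vuvek
Doviki: *vubak > vupak > vupah  (by unconditioned shift, unconditioned shift)
No other proto-form is consistent with every reflex, so the reconstruction is *vubak.

*vubak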